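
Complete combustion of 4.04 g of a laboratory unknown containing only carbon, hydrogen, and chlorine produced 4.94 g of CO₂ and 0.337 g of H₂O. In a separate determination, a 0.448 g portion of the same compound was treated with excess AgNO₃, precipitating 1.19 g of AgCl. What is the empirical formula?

C3HCl2

mol C = 4.94 g CO₂ ÷ 44.009 g/mol = 0.1122 mol
mol H = 2 × 0.337 g H₂O ÷ 18.015 g/mol = 0.03741 mol
From the AgCl data: mol Cl per gram of compound = (1.19 ÷ 143.318) ÷ 0.448 = 0.01853 mol/g, so in the 4.04 g combustion sample mol Cl = 0.07488 mol
Divide by the smallest (0.03741 mol): C 3.000, H 1.000, Cl 2.001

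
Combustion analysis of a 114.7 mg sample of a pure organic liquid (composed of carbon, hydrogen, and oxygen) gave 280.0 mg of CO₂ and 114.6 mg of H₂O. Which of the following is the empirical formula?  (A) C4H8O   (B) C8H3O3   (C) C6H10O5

(A) C4H8O

mol C = 0.2800 g CO₂ ÷ 44.009 g/mol = 0.0063623 mol
mol H = 2 × 0.1146 g H₂O ÷ 18.015 g/mol = 0.012723 mol
mass O = 0.1147 − (0.076418 + 0.012825) = 0.025457 g → mol O = 0.025457 ÷ 15.999 = 0.0015912 mol
Divide by the smallest (0.0015912 mol): C 3.998, H 7.996, O 1.000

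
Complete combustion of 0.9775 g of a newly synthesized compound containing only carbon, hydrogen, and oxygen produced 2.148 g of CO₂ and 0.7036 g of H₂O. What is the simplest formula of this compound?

C5H8O2

mol C = 2.148 g CO₂ ÷ 44.009 g/mol = 0.048808 mol
mol H = 2 × 0.7036 g H₂O ÷ 18.015 g/mol = 0.078113 mol
mass O = 0.9775 − (0.58624 + 0.078738) = 0.31253 g → mol O = 0.31253 ÷ 15.999 = 0.019534 mol
Divide by the smallest (0.019534 mol): C 2.499, H 3.999, O 1.000
Multiplying each by 2 gives whole numbers: C 5.00, H 8.00, O 2.00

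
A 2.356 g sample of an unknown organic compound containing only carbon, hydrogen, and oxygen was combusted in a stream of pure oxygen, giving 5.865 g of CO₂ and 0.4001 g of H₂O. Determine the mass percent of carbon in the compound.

67.94%

mol C = 5.865 g CO₂ ÷ 44.009 g/mol = 0.13327 mol
mol H = 2 × 0.4001 g H₂O ÷ 18.015 g/mol = 0.044419 mol
mass O = 2.356 − (1.6007 + 0.044774) = 0.71054 g → mol O = 0.71054 ÷ 15.999 = 0.044412 mol
mass % C = 1.6007 g ÷ 2.356 g × 100%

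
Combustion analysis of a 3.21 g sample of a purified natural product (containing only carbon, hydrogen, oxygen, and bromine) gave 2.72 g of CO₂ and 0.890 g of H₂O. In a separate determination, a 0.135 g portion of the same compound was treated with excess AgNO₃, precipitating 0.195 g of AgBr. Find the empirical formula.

C5H8Br2O2

mol C = 2.72 g CO₂ ÷ 44.009 g/mol = 0.06181 mol
mol H = 2 × 0.890 g H₂O ÷ 18.015 g/mol = 0.09881 mol
From the AgBr data: mol Br per gram of compound = (0.195 ÷ 187.772) ÷ 0.135 = 0.007693 mol/g, so in the 3.21 g combustion sample mol Br = 0.02469 mol
mass O = 3.21 − (0.7423 + 0.09960 + 1.973) = 0.3950 g → mol O = 0.3950 ÷ 15.999 = 0.02469 mol
Divide by the smallest (0.02469 mol): C 2.503, H 4.002, Br 1.000, O 1.000
Multiplying each by 2 gives whole numbers: C 5.01, H 8.00, Br 2.00, O 2.00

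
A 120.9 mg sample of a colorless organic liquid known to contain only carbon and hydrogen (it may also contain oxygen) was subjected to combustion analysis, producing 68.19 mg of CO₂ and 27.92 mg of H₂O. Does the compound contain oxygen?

yes

mol C = 0.06819 g CO₂ ÷ 44.009 g/mol = 0.0015495 mol
mol H = 2 × 0.02792 g H₂O ÷ 18.015 g/mol = 0.0030996 mol
C and H account for only 0.021735 g of the 0.1209 g sample; the remaining 0.099165 g must be oxygen.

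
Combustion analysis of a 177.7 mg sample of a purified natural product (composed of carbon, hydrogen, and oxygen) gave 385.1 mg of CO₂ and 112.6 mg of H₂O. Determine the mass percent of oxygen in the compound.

mol C = 0.3851 g CO₂ ÷ 44.009 g/mol = 0.0087505 mol
mol H = 2 × 0.1126 g H₂O ÷ 18.015 g/mol = 0.012501 mol
mass O = 0.1777 − (0.10510 + 0.012601) = 0.059997 g → mol O = 0.059997 ÷ 15.999 = 0.0037501 mol
mass % O = 0.059997 g ÷ 0.1777 g × 100%

33.76%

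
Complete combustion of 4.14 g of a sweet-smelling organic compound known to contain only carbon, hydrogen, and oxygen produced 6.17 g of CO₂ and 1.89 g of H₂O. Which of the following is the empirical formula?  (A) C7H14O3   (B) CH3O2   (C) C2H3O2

(C) C2H3O2

mol C = 6.17 g CO₂ ÷ 44.009 g/mol = 0.1402 mol
mol H = 2 × 1.89 g H₂O ÷ 18.015 g/mol = 0.2098 mol
mass O = 4.14 − (1.684 + 0.2115) = 2.245 g → mol O = 2.245 ÷ 15.999 = 0.1403 mol
Divide by the smallest (0.1402 mol): C 1.000, H 1.497, O 1.001
Multiplying each by 2 gives whole numbers: C 2.00, H 2.99, O 2.00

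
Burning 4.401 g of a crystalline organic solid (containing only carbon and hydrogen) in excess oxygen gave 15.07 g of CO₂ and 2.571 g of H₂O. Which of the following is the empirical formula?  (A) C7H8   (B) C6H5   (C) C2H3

mol C = 15.07 g CO₂ ÷ 44.009 g/mol = 0.34243 mol
mol H = 2 × 2.571 g H₂O ÷ 18.015 g/mol = 0.28543 mol
Divide by the smallest (0.28543 mol): C 1.200, H 1.000
Multiplying each by 5 gives whole numbers: C 6.00, H 5.00

(B) C6H5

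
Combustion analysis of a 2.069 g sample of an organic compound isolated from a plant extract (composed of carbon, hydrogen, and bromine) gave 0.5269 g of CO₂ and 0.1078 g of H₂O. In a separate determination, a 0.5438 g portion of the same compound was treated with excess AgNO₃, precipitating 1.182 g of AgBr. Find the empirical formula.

mol C = 0.5269 g CO₂ ÷ 44.009 g/mol = 0.011973 mol
mol H = 2 × 0.1078 g H₂O ÷ 18.015 g/mol = 0.011968 mol
From the AgBr data: mol Br per gram of compound = (1.182 ÷ 187.772) ÷ 0.5438 = 0.011576 mol/g, so in the 2.069 g combustion sample mol Br = 0.023950 mol
Divide by the smallest (0.011968 mol): C 1.000, H 1.000, Br 2.001

CHBr2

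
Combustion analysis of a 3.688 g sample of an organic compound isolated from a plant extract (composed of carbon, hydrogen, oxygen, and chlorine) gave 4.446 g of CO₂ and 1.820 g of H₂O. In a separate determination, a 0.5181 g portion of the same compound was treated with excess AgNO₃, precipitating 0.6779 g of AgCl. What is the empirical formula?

C3H6ClO2

mol C = 4.446 g CO₂ ÷ 44.009 g/mol = 0.10102 mol
mol H = 2 × 1.820 g H₂O ÷ 18.015 g/mol = 0.20205 mol
From the AgCl data: mol Cl per gram of compound = (0.6779 ÷ 143.318) ÷ 0.5181 = 0.0091296 mol/g, so in the 3.688 g combustion sample mol Cl = 0.033670 mol
mass O = 3.688 − (1.2134 + 0.20367 + 1.1936) = 1.0773 g → mol O = 1.0773 ÷ 15.999 = 0.067337 mol
Divide by the smallest (0.033670 mol): C 3.000, H 6.001, Cl 1.000, O 2.000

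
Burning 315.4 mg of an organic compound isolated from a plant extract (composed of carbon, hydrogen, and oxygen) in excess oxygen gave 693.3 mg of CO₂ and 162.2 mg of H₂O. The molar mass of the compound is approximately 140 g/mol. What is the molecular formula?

C7H8O3

mol C = 0.6933 g CO₂ ÷ 44.009 g/mol = 0.015754 mol
mol H = 2 × 0.1622 g H₂O ÷ 18.015 g/mol = 0.018007 mol
mass O = 0.3154 − (0.18922 + 0.018151) = 0.10803 g → mol O = 0.10803 ÷ 15.999 = 0.0067524 mol
Divide by the smallest (0.0067524 mol): C 2.333, H 2.667, O 1.000
Multiplying each by 3 gives whole numbers: C 7.00, H 8.00, O 3.00
Empirical formula: C7H8O3
Empirical-formula mass = 140.14 g/mol; 140 ÷ 140.14 ≈ 1, so the molecular formula is C7H8O3.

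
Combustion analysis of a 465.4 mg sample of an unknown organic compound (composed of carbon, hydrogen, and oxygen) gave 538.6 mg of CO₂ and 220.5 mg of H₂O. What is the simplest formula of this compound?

C2H4O3

mol C = 0.5386 g CO₂ ÷ 44.009 g/mol = 0.012238 mol
mol H = 2 × 0.2205 g H₂O ÷ 18.015 g/mol = 0.024480 mol
mass O = 0.4654 − (0.14700 + 0.024675) = 0.29373 g → mol O = 0.29373 ÷ 15.999 = 0.018359 mol
Divide by the smallest (0.012238 mol): C 1.000, H 2.000, O 1.500
Multiplying each by 2 gives whole numbers: C 2.00, H 4.00, O 3.00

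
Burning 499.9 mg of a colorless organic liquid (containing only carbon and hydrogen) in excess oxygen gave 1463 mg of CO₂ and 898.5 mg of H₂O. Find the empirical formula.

CH3

mol C = 1.463 g CO₂ ÷ 44.009 g/mol = 0.033243 mol
mol H = 2 × 0.8985 g H₂O ÷ 18.015 g/mol = 0.099750 mol
Divide by the smallest (0.033243 mol): C 1.000, H 3.001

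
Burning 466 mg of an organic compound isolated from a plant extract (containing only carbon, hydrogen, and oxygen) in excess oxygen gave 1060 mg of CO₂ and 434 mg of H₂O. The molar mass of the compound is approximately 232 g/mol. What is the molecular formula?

mol C = 1.06 g CO₂ ÷ 44.009 g/mol = 0.02409 mol
mol H = 2 × 0.434 g H₂O ÷ 18.015 g/mol = 0.04818 mol
mass O = 0.466 − (0.2893 + 0.04857) = 0.1281 g → mol O = 0.1281 ÷ 15.999 = 0.008009 mol
Divide by the smallest (0.008009 mol): C 3.007, H 6.016, O 1.000
Empirical formula: C3H6O
Empirical-formula mass = 58.08 g/mol; 232 ÷ 58.08 ≈ 4, so the molecular formula is C12H24O4.

C12H24O4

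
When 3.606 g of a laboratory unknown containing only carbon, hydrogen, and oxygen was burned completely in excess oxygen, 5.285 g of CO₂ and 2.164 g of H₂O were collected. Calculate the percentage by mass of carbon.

40.00%

mol C = 5.285 g CO₂ ÷ 44.009 g/mol = 0.12009 mol
mol H = 2 × 2.164 g H₂O ÷ 18.015 g/mol = 0.24024 mol
mass O = 3.606 − (1.4424 + 0.24217) = 1.9214 g → mol O = 1.9214 ÷ 15.999 = 0.12010 mol
mass % C = 1.4424 g ÷ 3.606 g × 100%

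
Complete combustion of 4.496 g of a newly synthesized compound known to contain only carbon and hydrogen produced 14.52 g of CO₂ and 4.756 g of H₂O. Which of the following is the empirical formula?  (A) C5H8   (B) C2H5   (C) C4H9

(A) C5H8

mol C = 14.52 g CO₂ ÷ 44.009 g/mol = 0.32993 mol
mol H = 2 × 4.756 g H₂O ÷ 18.015 g/mol = 0.52800 mol
Divide by the smallest (0.32993 mol): C 1.000, H 1.600
Multiplying each by 5 gives whole numbers: C 5.00, H 8.00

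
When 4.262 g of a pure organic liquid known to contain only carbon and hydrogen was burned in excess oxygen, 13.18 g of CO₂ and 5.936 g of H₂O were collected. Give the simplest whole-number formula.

C5H11

mol C = 13.18 g CO₂ ÷ 44.009 g/mol = 0.29948 mol
mol H = 2 × 5.936 g H₂O ÷ 18.015 g/mol = 0.65901 mol
Divide by the smallest (0.29948 mol): C 1.000, H 2.200
Multiplying each by 5 gives whole numbers: C 5.00, H 11.00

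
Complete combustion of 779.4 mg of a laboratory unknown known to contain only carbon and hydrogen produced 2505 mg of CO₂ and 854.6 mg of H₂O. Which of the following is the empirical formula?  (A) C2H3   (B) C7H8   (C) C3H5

mol C = 2.505 g CO₂ ÷ 44.009 g/mol = 0.056920 mol
mol H = 2 × 0.8546 g H₂O ÷ 18.015 g/mol = 0.094876 mol
Divide by the smallest (0.056920 mol): C 1.000, H 1.667
Multiplying each by 3 gives whole numbers: C 3.00, H 5.00

(C) C3H5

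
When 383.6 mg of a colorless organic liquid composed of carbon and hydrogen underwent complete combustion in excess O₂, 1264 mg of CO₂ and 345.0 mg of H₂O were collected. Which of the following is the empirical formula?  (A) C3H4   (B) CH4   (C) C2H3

(A) C3H4

mol C = 1.264 g CO₂ ÷ 44.009 g/mol = 0.028721 mol
mol H = 2 × 0.3450 g H₂O ÷ 18.015 g/mol = 0.038301 mol
Divide by the smallest (0.028721 mol): C 1.000, H 1.334
Multiplying each by 3 gives whole numbers: C 3.00, H 4.00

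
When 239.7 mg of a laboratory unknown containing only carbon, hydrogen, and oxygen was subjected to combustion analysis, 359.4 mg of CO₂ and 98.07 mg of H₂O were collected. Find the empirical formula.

mol C = 0.3594 g CO₂ ÷ 44.009 g/mol = 0.0081665 mol
mol H = 2 × 0.09807 g H₂O ÷ 18.015 g/mol = 0.010888 mol
mass O = 0.2397 − (0.098088 + 0.010975) = 0.13064 g → mol O = 0.13064 ÷ 15.999 = 0.0081653 mol
Divide by the smallest (0.0081653 mol): C 1.000, H 1.333, O 1.000
Multiplying each by 3 gives whole numbers: C 3.00, H 4.00, O 3.00

C3H4O3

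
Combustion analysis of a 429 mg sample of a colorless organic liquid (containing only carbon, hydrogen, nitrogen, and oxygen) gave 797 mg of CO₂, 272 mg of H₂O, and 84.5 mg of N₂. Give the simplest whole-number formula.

mol C = 0.797 g CO₂ ÷ 44.009 g/mol = 0.01811 mol
mol H = 2 × 0.272 g H₂O ÷ 18.015 g/mol = 0.03020 mol
mol N = 2 × 0.0845 g N₂ ÷ 28.014 g/mol = 0.006033 mol
mass O = 0.429 − (0.2175 + 0.03044 + 0.08450) = 0.09654 g → mol O = 0.09654 ÷ 15.999 = 0.006034 mol
Divide by the smallest (0.006033 mol): C 3.002, H 5.006, N 1.000, O 1.000

C3H5NO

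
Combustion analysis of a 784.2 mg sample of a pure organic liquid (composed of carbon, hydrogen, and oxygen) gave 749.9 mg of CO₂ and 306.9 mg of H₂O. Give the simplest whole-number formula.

mol C = 0.7499 g CO₂ ÷ 44.009 g/mol = 0.017040 mol
mol H = 2 × 0.3069 g H₂O ÷ 18.015 g/mol = 0.034072 mol
mass O = 0.7842 − (0.20466 + 0.034344) = 0.54519 g → mol O = 0.54519 ÷ 15.999 = 0.034077 mol
Divide by the smallest (0.017040 mol): C 1.000, H 2.000, O 2.000

CH2O2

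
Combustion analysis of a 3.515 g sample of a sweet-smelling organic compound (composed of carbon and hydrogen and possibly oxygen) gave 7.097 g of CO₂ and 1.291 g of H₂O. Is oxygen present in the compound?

mol C = 7.097 g CO₂ ÷ 44.009 g/mol = 0.16126 mol
mol H = 2 × 1.291 g H₂O ÷ 18.015 g/mol = 0.14333 mol
C and H account for only 2.0814 g of the 3.515 g sample; the remaining 1.4336 g must be oxygen.

yes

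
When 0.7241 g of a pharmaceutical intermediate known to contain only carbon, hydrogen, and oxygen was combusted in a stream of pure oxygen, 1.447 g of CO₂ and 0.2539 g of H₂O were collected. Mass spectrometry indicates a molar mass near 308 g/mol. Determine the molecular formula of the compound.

C14H12O8

mol C = 1.447 g CO₂ ÷ 44.009 g/mol = 0.032880 mol
mol H = 2 × 0.2539 g H₂O ÷ 18.015 g/mol = 0.028188 mol
mass O = 0.7241 − (0.39492 + 0.028413) = 0.30077 g → mol O = 0.30077 ÷ 15.999 = 0.018799 mol
Divide by the smallest (0.018799 mol): C 1.749, H 1.499, O 1.000
Multiplying each by 4 gives whole numbers: C 7.00, H 6.00, O 4.00
Empirical formula: C7H6O4
Empirical-formula mass = 154.12 g/mol; 308 ÷ 154.12 ≈ 2, so the molecular formula is C14H12O8.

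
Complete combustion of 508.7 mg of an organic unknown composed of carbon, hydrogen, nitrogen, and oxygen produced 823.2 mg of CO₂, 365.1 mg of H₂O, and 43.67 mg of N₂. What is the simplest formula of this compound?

mol C = 0.8232 g CO₂ ÷ 44.009 g/mol = 0.018705 mol
mol H = 2 × 0.3651 g H₂O ÷ 18.015 g/mol = 0.040533 mol
mol N = 2 × 0.04367 g N₂ ÷ 28.014 g/mol = 0.0031177 mol
mass O = 0.5087 − (0.22467 + 0.040857 + 0.043670) = 0.19950 g → mol O = 0.19950 ÷ 15.999 = 0.012470 mol
Divide by the smallest (0.0031177 mol): C 6.000, H 13.001, N 1.000, O 4.000

C6H13NO4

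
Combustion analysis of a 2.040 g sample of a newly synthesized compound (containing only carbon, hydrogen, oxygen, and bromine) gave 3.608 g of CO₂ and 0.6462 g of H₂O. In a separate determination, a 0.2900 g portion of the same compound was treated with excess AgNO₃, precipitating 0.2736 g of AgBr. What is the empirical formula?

mol C = 3.608 g CO₂ ÷ 44.009 g/mol = 0.081983 mol
mol H = 2 × 0.6462 g H₂O ÷ 18.015 g/mol = 0.071740 mol
From the AgBr data: mol Br per gram of compound = (0.2736 ÷ 187.772) ÷ 0.2900 = 0.0050244 mol/g, so in the 2.040 g combustion sample mol Br = 0.010250 mol
mass O = 2.040 − (0.98470 + 0.072314 + 0.81900) = 0.16398 g → mol O = 0.16398 ÷ 15.999 = 0.010249 mol
Divide by the smallest (0.010249 mol): C 7.999, H 6.999, Br 1.000, O 1.000

C8H7BrO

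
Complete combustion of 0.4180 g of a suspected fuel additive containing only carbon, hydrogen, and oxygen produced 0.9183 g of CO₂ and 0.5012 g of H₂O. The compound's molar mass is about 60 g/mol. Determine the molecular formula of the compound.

C3H8O

mol C = 0.9183 g CO₂ ÷ 44.009 g/mol = 0.020866 mol
mol H = 2 × 0.5012 g H₂O ÷ 18.015 g/mol = 0.055643 mol
mass O = 0.4180 − (0.25062 + 0.056088) = 0.11129 g → mol O = 0.11129 ÷ 15.999 = 0.0069560 mol
Divide by the smallest (0.0069560 mol): C 3.000, H 7.999, O 1.000
Empirical formula: C3H8O
Empirical-formula mass = 60.10 g/mol; 60 ÷ 60.10 ≈ 1, so the molecular formula is C3H8O.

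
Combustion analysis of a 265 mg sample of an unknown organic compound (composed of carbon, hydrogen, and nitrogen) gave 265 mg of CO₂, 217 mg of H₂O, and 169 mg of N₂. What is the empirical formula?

CH4N2

mol C = 0.265 g CO₂ ÷ 44.009 g/mol = 0.006021 mol
mol H = 2 × 0.217 g H₂O ÷ 18.015 g/mol = 0.02409 mol
mol N = 2 × 0.169 g N₂ ÷ 28.014 g/mol = 0.01207 mol
Divide by the smallest (0.006021 mol): C 1.000, H 4.001, N 2.004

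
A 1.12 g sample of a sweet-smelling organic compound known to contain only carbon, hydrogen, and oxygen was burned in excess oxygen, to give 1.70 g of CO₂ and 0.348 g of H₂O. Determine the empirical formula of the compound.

CHO

mol C = 1.70 g CO₂ ÷ 44.009 g/mol = 0.03863 mol
mol H = 2 × 0.348 g H₂O ÷ 18.015 g/mol = 0.03863 mol
mass O = 1.12 − (0.4640 + 0.03894) = 0.6171 g → mol O = 0.6171 ÷ 15.999 = 0.03857 mol
Divide by the smallest (0.03857 mol): C 1.002, H 1.002, O 1.000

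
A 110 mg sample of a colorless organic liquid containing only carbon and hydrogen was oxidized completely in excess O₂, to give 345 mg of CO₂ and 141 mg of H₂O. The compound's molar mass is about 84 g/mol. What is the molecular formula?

C6H12

mol C = 0.345 g CO₂ ÷ 44.009 g/mol = 0.007839 mol
mol H = 2 × 0.141 g H₂O ÷ 18.015 g/mol = 0.01565 mol
Divide by the smallest (0.007839 mol): C 1.000, H 1.997
Empirical formula: CH2
Empirical-formula mass = 14.03 g/mol; 84 ÷ 14.03 ≈ 6, so the molecular formula is C6H12.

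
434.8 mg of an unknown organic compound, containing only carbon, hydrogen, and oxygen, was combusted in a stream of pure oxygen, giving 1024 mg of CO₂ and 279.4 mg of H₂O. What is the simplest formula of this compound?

C3H4O

mol C = 1.024 g CO₂ ÷ 44.009 g/mol = 0.023268 mol
mol H = 2 × 0.2794 g H₂O ÷ 18.015 g/mol = 0.031019 mol
mass O = 0.4348 − (0.27947 + 0.031267) = 0.12406 g → mol O = 0.12406 ÷ 15.999 = 0.0077543 mol
Divide by the smallest (0.0077543 mol): C 3.001, H 4.000, O 1.000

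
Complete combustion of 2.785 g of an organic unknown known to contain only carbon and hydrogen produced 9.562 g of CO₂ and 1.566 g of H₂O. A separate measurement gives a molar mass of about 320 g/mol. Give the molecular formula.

C25H20

mol C = 9.562 g CO₂ ÷ 44.009 g/mol = 0.21727 mol
mol H = 2 × 1.566 g H₂O ÷ 18.015 g/mol = 0.17386 mol
Divide by the smallest (0.17386 mol): C 1.250, H 1.000
Multiplying each by 4 gives whole numbers: C 5.00, H 4.00
Empirical formula: C5H4
Empirical-formula mass = 64.09 g/mol; 320 ÷ 64.09 ≈ 5, so the molecular formula is C25H20.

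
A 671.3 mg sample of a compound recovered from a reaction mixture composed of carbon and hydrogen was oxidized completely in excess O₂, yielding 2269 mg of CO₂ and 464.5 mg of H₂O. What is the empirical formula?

mol C = 2.269 g CO₂ ÷ 44.009 g/mol = 0.051558 mol
mol H = 2 × 0.4645 g H₂O ÷ 18.015 g/mol = 0.051568 mol
Divide by the smallest (0.051558 mol): C 1.000, H 1.000

CH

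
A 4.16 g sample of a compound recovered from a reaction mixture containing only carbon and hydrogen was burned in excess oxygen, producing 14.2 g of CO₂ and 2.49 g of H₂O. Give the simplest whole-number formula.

C7H6

mol C = 14.2 g CO₂ ÷ 44.009 g/mol = 0.3227 mol
mol H = 2 × 2.49 g H₂O ÷ 18.015 g/mol = 0.2764 mol
Divide by the smallest (0.2764 mol): C 1.167, H 1.000
Multiplying each by 6 gives whole numbers: C 7.00, H 6.00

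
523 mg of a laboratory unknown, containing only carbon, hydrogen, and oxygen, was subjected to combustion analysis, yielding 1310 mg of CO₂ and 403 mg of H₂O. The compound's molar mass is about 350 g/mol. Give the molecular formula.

mol C = 1.31 g CO₂ ÷ 44.009 g/mol = 0.02977 mol
mol H = 2 × 0.403 g H₂O ÷ 18.015 g/mol = 0.04474 mol
mass O = 0.523 − (0.3575 + 0.04510) = 0.1204 g → mol O = 0.1204 ÷ 15.999 = 0.007524 mol
Divide by the smallest (0.007524 mol): C 3.956, H 5.946, O 1.000
Empirical formula: C4H6O
Empirical-formula mass = 70.09 g/mol; 350 ÷ 70.09 ≈ 5, so the molecular formula is C20H30O5.

C20H30O5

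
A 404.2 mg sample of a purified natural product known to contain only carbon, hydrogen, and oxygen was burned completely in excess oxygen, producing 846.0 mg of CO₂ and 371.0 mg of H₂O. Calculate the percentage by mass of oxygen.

32.61%

mol C = 0.8460 g CO₂ ÷ 44.009 g/mol = 0.019223 mol
mol H = 2 × 0.3710 g H₂O ÷ 18.015 g/mol = 0.041188 mol
mass O = 0.4042 − (0.23089 + 0.041517) = 0.13179 g → mol O = 0.13179 ÷ 15.999 = 0.0082375 mol
mass % O = 0.13179 g ÷ 0.4042 g × 100%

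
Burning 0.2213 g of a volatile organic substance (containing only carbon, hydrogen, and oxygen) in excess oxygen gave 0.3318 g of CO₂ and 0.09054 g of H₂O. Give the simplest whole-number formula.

mol C = 0.3318 g CO₂ ÷ 44.009 g/mol = 0.0075394 mol
mol H = 2 × 0.09054 g H₂O ÷ 18.015 g/mol = 0.010052 mol
mass O = 0.2213 − (0.090555 + 0.010132) = 0.12061 g → mol O = 0.12061 ÷ 15.999 = 0.0075388 mol
Divide by the smallest (0.0075388 mol): C 1.000, H 1.333, O 1.000
Multiplying each by 3 gives whole numbers: C 3.00, H 4.00, O 3.00

C3H4O3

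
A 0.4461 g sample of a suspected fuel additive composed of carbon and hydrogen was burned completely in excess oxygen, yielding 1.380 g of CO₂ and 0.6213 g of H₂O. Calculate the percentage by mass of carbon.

84.43%

mol C = 1.380 g CO₂ ÷ 44.009 g/mol = 0.031357 mol
mol H = 2 × 0.6213 g H₂O ÷ 18.015 g/mol = 0.068976 mol
mass % C = 0.37663 g ÷ 0.4461 g × 100%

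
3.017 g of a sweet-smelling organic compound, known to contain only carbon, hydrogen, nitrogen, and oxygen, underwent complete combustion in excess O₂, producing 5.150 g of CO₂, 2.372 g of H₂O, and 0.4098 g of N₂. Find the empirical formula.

C4H9NO2

mol C = 5.150 g CO₂ ÷ 44.009 g/mol = 0.11702 mol
mol H = 2 × 2.372 g H₂O ÷ 18.015 g/mol = 0.26334 mol
mol N = 2 × 0.4098 g N₂ ÷ 28.014 g/mol = 0.029257 mol
mass O = 3.017 − (1.4055 + 0.26544 + 0.40980) = 0.93621 g → mol O = 0.93621 ÷ 15.999 = 0.058517 mol
Divide by the smallest (0.029257 mol): C 4.000, H 9.001, N 1.000, O 2.000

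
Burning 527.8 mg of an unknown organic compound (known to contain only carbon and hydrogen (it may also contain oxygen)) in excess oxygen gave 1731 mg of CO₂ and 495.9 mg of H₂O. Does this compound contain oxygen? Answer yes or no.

no

mol C = 1.731 g CO₂ ÷ 44.009 g/mol = 0.039333 mol
mol H = 2 × 0.4959 g H₂O ÷ 18.015 g/mol = 0.055054 mol
C and H together account for 0.52792 g — essentially the entire 0.5278 g sample — so the compound contains no oxygen.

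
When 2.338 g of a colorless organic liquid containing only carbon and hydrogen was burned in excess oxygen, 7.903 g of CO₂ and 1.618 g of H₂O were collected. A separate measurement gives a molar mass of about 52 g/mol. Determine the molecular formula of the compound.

mol C = 7.903 g CO₂ ÷ 44.009 g/mol = 0.17958 mol
mol H = 2 × 1.618 g H₂O ÷ 18.015 g/mol = 0.17963 mol
Divide by the smallest (0.17958 mol): C 1.000, H 1.000
Empirical formula: CH
Empirical-formula mass = 13.02 g/mol; 52 ÷ 13.02 ≈ 4, so the molecular formula is C4H4.

C4H4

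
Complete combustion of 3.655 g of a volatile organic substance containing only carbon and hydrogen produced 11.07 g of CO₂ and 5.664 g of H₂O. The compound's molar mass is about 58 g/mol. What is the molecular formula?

mol C = 11.07 g CO₂ ÷ 44.009 g/mol = 0.25154 mol
mol H = 2 × 5.664 g H₂O ÷ 18.015 g/mol = 0.62881 mol
Divide by the smallest (0.25154 mol): C 1.000, H 2.500
Multiplying each by 2 gives whole numbers: C 2.00, H 5.00
Empirical formula: C2H5
Empirical-formula mass = 29.06 g/mol; 58 ÷ 29.06 ≈ 2, so the molecular formula is C4H10.

C4H10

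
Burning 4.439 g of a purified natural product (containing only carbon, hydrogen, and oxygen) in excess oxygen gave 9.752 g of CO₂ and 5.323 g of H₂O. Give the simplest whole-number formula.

C3H8O

mol C = 9.752 g CO₂ ÷ 44.009 g/mol = 0.22159 mol
mol H = 2 × 5.323 g H₂O ÷ 18.015 g/mol = 0.59095 mol
mass O = 4.439 − (2.6615 + 0.59568) = 1.1818 g → mol O = 1.1818 ÷ 15.999 = 0.073867 mol
Divide by the smallest (0.073867 mol): C 3.000, H 8.000, O 1.000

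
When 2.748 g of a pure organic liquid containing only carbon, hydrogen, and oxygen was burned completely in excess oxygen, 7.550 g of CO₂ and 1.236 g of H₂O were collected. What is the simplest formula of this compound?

mol C = 7.550 g CO₂ ÷ 44.009 g/mol = 0.17156 mol
mol H = 2 × 1.236 g H₂O ÷ 18.015 g/mol = 0.13722 mol
mass O = 2.748 − (2.0606 + 0.13832) = 0.54913 g → mol O = 0.54913 ÷ 15.999 = 0.034323 mol
Divide by the smallest (0.034323 mol): C 4.998, H 3.998, O 1.000

C5H4O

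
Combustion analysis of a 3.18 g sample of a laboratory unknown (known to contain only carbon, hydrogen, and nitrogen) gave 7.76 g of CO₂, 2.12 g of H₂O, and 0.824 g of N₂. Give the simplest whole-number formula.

C3H4N

mol C = 7.76 g CO₂ ÷ 44.009 g/mol = 0.1763 mol
mol H = 2 × 2.12 g H₂O ÷ 18.015 g/mol = 0.2354 mol
mol N = 2 × 0.824 g N₂ ÷ 28.014 g/mol = 0.05883 mol
Divide by the smallest (0.05883 mol): C 2.997, H 4.001, N 1.000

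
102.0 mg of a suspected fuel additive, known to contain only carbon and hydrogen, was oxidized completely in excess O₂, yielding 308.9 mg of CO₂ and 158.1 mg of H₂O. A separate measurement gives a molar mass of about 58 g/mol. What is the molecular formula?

C4H10

mol C = 0.3089 g CO₂ ÷ 44.009 g/mol = 0.0070190 mol
mol H = 2 × 0.1581 g H₂O ÷ 18.015 g/mol = 0.017552 mol
Divide by the smallest (0.0070190 mol): C 1.000, H 2.501
Multiplying each by 2 gives whole numbers: C 2.00, H 5.00
Empirical formula: C2H5
Empirical-formula mass = 29.06 g/mol; 58 ÷ 29.06 ≈ 2, so the molecular formula is C4H10.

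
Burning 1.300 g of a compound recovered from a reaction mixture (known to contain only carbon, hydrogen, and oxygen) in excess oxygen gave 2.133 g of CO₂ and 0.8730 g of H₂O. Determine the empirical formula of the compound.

mol C = 2.133 g CO₂ ÷ 44.009 g/mol = 0.048467 mol
mol H = 2 × 0.8730 g H₂O ÷ 18.015 g/mol = 0.096919 mol
mass O = 1.300 − (0.58214 + 0.097695) = 0.62016 g → mol O = 0.62016 ÷ 15.999 = 0.038763 mol
Divide by the smallest (0.038763 mol): C 1.250, H 2.500, O 1.000
Multiplying each by 4 gives whole numbers: C 5.00, H 10.00, O 4.00

C5H10O4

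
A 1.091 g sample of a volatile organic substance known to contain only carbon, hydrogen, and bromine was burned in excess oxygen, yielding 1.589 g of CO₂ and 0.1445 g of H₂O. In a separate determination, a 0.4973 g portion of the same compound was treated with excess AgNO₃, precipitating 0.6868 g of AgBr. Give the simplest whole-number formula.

mol C = 1.589 g CO₂ ÷ 44.009 g/mol = 0.036106 mol
mol H = 2 × 0.1445 g H₂O ÷ 18.015 g/mol = 0.016042 mol
From the AgBr data: mol Br per gram of compound = (0.6868 ÷ 187.772) ÷ 0.4973 = 0.0073550 mol/g, so in the 1.091 g combustion sample mol Br = 0.0080243 mol
Divide by the smallest (0.0080243 mol): C 4.500, H 1.999, Br 1.000
Multiplying each by 2 gives whole numbers: C 9.00, H 4.00, Br 2.00

C9H4Br2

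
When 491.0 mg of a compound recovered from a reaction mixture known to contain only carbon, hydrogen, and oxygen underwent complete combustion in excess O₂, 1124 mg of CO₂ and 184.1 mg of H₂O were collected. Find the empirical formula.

mol C = 1.124 g CO₂ ÷ 44.009 g/mol = 0.025540 mol
mol H = 2 × 0.1841 g H₂O ÷ 18.015 g/mol = 0.020439 mol
mass O = 0.4910 − (0.30676 + 0.020602) = 0.16363 g → mol O = 0.16363 ÷ 15.999 = 0.010228 mol
Divide by the smallest (0.010228 mol): C 2.497, H 1.998, O 1.000
Multiplying each by 2 gives whole numbers: C 4.99, H 4.00, O 2.00

C5H4O2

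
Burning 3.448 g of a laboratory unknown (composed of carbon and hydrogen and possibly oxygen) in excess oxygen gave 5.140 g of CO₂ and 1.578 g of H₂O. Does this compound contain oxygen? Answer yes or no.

mol C = 5.140 g CO₂ ÷ 44.009 g/mol = 0.11679 mol
mol H = 2 × 1.578 g H₂O ÷ 18.015 g/mol = 0.17519 mol
C and H account for only 1.5794 g of the 3.448 g sample; the remaining 1.8686 g must be oxygen.

yes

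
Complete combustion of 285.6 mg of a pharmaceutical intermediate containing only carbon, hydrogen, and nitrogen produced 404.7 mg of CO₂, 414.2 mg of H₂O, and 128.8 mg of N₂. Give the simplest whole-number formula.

CH5N

mol C = 0.4047 g CO₂ ÷ 44.009 g/mol = 0.0091958 mol
mol H = 2 × 0.4142 g H₂O ÷ 18.015 g/mol = 0.045984 mol
mol N = 2 × 0.1288 g N₂ ÷ 28.014 g/mol = 0.0091954 mol
Divide by the smallest (0.0091954 mol): C 1.000, H 5.001, N 1.000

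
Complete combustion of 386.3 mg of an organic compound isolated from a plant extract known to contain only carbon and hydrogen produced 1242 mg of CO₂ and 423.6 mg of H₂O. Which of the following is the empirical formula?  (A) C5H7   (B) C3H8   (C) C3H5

(C) C3H5

mol C = 1.242 g CO₂ ÷ 44.009 g/mol = 0.028222 mol
mol H = 2 × 0.4236 g H₂O ÷ 18.015 g/mol = 0.047027 mol
Divide by the smallest (0.028222 mol): C 1.000, H 1.666
Multiplying each by 3 gives whole numbers: C 3.00, H 5.00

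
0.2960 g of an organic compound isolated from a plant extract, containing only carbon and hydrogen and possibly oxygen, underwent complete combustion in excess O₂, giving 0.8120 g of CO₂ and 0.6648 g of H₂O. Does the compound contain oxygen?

mol C = 0.8120 g CO₂ ÷ 44.009 g/mol = 0.018451 mol
mol H = 2 × 0.6648 g H₂O ÷ 18.015 g/mol = 0.073805 mol
C and H together account for 0.29601 g — essentially the entire 0.2960 g sample — so the compound contains no oxygen.

no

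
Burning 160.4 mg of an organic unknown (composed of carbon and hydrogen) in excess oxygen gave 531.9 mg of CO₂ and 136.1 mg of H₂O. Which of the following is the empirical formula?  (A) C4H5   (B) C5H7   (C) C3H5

(A) C4H5

mol C = 0.5319 g CO₂ ÷ 44.009 g/mol = 0.012086 mol
mol H = 2 × 0.1361 g H₂O ÷ 18.015 g/mol = 0.015110 mol
Divide by the smallest (0.012086 mol): C 1.000, H 1.250
Multiplying each by 4 gives whole numbers: C 4.00, H 5.00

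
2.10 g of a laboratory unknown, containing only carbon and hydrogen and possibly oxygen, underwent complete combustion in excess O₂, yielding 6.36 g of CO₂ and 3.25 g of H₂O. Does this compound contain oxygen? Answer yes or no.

mol C = 6.36 g CO₂ ÷ 44.009 g/mol = 0.1445 mol
mol H = 2 × 3.25 g H₂O ÷ 18.015 g/mol = 0.3608 mol
C and H together account for 2.099 g — essentially the entire 2.10 g sample — so the compound contains no oxygen.

no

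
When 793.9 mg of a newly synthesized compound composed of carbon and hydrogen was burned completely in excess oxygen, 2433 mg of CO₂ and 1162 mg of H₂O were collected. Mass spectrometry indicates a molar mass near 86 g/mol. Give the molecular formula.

C6H14

mol C = 2.433 g CO₂ ÷ 44.009 g/mol = 0.055284 mol
mol H = 2 × 1.162 g H₂O ÷ 18.015 g/mol = 0.12900 mol
Divide by the smallest (0.055284 mol): C 1.000, H 2.333
Multiplying each by 3 gives whole numbers: C 3.00, H 7.00
Empirical formula: C3H7
Empirical-formula mass = 43.09 g/mol; 86 ÷ 43.09 ≈ 2, so the molecular formula is C6H14.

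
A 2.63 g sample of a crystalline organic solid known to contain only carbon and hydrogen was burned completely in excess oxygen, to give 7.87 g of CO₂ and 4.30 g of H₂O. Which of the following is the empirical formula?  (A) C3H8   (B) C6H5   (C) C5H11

(A) C3H8

mol C = 7.87 g CO₂ ÷ 44.009 g/mol = 0.1788 mol
mol H = 2 × 4.30 g H₂O ÷ 18.015 g/mol = 0.4774 mol
Divide by the smallest (0.1788 mol): C 1.000, H 2.670
Multiplying each by 3 gives whole numbers: C 3.00, H 8.01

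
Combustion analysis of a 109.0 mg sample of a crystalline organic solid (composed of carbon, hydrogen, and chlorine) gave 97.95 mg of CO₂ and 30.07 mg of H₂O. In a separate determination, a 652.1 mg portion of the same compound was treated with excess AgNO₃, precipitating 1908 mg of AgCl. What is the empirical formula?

C2H3Cl2

mol C = 0.09795 g CO₂ ÷ 44.009 g/mol = 0.0022257 mol
mol H = 2 × 0.03007 g H₂O ÷ 18.015 g/mol = 0.0033383 mol
From the AgCl data: mol Cl per gram of compound = (1.908 ÷ 143.318) ÷ 0.6521 = 0.020416 mol/g, so in the 0.1090 g combustion sample mol Cl = 0.0022253 mol
Divide by the smallest (0.0022253 mol): C 1.000, H 1.500, Cl 1.000
Multiplying each by 2 gives whole numbers: C 2.00, H 3.00, Cl 2.00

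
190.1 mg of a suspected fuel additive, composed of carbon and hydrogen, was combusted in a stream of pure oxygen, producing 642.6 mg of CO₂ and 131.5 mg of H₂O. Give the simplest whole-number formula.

CH

mol C = 0.6426 g CO₂ ÷ 44.009 g/mol = 0.014602 mol
mol H = 2 × 0.1315 g H₂O ÷ 18.015 g/mol = 0.014599 mol
Divide by the smallest (0.014599 mol): C 1.000, H 1.000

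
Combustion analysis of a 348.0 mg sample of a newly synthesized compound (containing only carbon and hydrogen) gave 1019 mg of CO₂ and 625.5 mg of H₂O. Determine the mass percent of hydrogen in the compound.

20.11%

mol C = 1.019 g CO₂ ÷ 44.009 g/mol = 0.023154 mol
mol H = 2 × 0.6255 g H₂O ÷ 18.015 g/mol = 0.069442 mol
mass % H = 0.069998 g ÷ 0.3480 g × 100%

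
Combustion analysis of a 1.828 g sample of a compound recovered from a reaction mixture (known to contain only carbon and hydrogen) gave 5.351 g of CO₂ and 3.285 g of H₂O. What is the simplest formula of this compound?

mol C = 5.351 g CO₂ ÷ 44.009 g/mol = 0.12159 mol
mol H = 2 × 3.285 g H₂O ÷ 18.015 g/mol = 0.36470 mol
Divide by the smallest (0.12159 mol): C 1.000, H 2.999

CH3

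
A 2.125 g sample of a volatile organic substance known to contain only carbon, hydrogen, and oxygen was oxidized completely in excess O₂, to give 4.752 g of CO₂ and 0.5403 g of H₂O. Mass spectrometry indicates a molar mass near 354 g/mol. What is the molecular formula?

C18H10O8

mol C = 4.752 g CO₂ ÷ 44.009 g/mol = 0.10798 mol
mol H = 2 × 0.5403 g H₂O ÷ 18.015 g/mol = 0.059983 mol
mass O = 2.125 − (1.2969 + 0.060463) = 0.76761 g → mol O = 0.76761 ÷ 15.999 = 0.047979 mol
Divide by the smallest (0.047979 mol): C 2.251, H 1.250, O 1.000
Multiplying each by 4 gives whole numbers: C 9.00, H 5.00, O 4.00
Empirical formula: C9H5O4
Empirical-formula mass = 177.13 g/mol; 354 ÷ 177.13 ≈ 2, so the molecular formula is C18H10O8.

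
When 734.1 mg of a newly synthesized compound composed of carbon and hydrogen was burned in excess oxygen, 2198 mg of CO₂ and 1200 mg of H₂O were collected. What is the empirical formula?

mol C = 2.198 g CO₂ ÷ 44.009 g/mol = 0.049944 mol
mol H = 2 × 1.200 g H₂O ÷ 18.015 g/mol = 0.13322 mol
Divide by the smallest (0.049944 mol): C 1.000, H 2.667
Multiplying each by 3 gives whole numbers: C 3.00, H 8.00

C3H8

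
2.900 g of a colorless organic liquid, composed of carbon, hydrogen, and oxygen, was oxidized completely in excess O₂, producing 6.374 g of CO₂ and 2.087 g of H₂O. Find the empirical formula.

C5H8O2

mol C = 6.374 g CO₂ ÷ 44.009 g/mol = 0.14483 mol
mol H = 2 × 2.087 g H₂O ÷ 18.015 g/mol = 0.23170 mol
mass O = 2.900 − (1.7396 + 0.23355) = 0.92685 g → mol O = 0.92685 ÷ 15.999 = 0.057932 mol
Divide by the smallest (0.057932 mol): C 2.500, H 3.999, O 1.000
Multiplying each by 2 gives whole numbers: C 5.00, H 8.00, O 2.00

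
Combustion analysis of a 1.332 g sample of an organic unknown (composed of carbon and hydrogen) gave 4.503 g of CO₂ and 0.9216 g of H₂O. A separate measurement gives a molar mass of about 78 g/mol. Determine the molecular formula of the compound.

C6H6

mol C = 4.503 g CO₂ ÷ 44.009 g/mol = 0.10232 mol
mol H = 2 × 0.9216 g H₂O ÷ 18.015 g/mol = 0.10231 mol
Divide by the smallest (0.10231 mol): C 1.000, H 1.000
Empirical formula: CH
Empirical-formula mass = 13.02 g/mol; 78 ÷ 13.02 ≈ 6, so the molecular formula is C6H6.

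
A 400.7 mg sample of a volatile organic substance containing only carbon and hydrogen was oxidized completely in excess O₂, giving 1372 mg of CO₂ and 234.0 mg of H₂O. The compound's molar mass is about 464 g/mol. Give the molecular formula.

mol C = 1.372 g CO₂ ÷ 44.009 g/mol = 0.031175 mol
mol H = 2 × 0.2340 g H₂O ÷ 18.015 g/mol = 0.025978 mol
Divide by the smallest (0.025978 mol): C 1.200, H 1.000
Multiplying each by 5 gives whole numbers: C 6.00, H 5.00
Empirical formula: C6H5
Empirical-formula mass = 77.11 g/mol; 464 ÷ 77.11 ≈ 6, so the molecular formula is C36H30.

C36H30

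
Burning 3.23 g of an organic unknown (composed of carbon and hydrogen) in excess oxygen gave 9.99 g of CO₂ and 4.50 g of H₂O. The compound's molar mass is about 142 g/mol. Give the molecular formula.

C10H22

mol C = 9.99 g CO₂ ÷ 44.009 g/mol = 0.2270 mol
mol H = 2 × 4.50 g H₂O ÷ 18.015 g/mol = 0.4996 mol
Divide by the smallest (0.2270 mol): C 1.000, H 2.201
Multiplying each by 5 gives whole numbers: C 5.00, H 11.00
Empirical formula: C5H11
Empirical-formula mass = 71.14 g/mol; 142 ÷ 71.14 ≈ 2, so the molecular formula is C10H22.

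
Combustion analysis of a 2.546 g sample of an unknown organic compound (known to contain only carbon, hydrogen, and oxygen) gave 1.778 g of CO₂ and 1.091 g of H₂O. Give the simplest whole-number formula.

CH3O3

mol C = 1.778 g CO₂ ÷ 44.009 g/mol = 0.040401 mol
mol H = 2 × 1.091 g H₂O ÷ 18.015 g/mol = 0.12112 mol
mass O = 2.546 − (0.48525 + 0.12209) = 1.9387 g → mol O = 1.9387 ÷ 15.999 = 0.12117 mol
Divide by the smallest (0.040401 mol): C 1.000, H 2.998, O 2.999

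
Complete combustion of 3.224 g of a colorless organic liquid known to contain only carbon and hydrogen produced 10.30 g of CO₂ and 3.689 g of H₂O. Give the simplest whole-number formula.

C4H7

mol C = 10.30 g CO₂ ÷ 44.009 g/mol = 0.23404 mol
mol H = 2 × 3.689 g H₂O ÷ 18.015 g/mol = 0.40955 mol
Divide by the smallest (0.23404 mol): C 1.000, H 1.750
Multiplying each by 4 gives whole numbers: C 4.00, H 7.00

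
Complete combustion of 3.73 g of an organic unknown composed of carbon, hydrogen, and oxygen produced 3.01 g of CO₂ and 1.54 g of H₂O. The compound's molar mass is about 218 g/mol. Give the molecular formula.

C4H10O10

mol C = 3.01 g CO₂ ÷ 44.009 g/mol = 0.06840 mol
mol H = 2 × 1.54 g H₂O ÷ 18.015 g/mol = 0.1710 mol
mass O = 3.73 − (0.8215 + 0.1723) = 2.736 g → mol O = 2.736 ÷ 15.999 = 0.1710 mol
Divide by the smallest (0.06840 mol): C 1.000, H 2.500, O 2.500
Multiplying each by 2 gives whole numbers: C 2.00, H 5.00, O 5.00
Empirical formula: C2H5O5
Empirical-formula mass = 109.06 g/mol; 218 ÷ 109.06 ≈ 2, so the molecular formula is C4H10O10.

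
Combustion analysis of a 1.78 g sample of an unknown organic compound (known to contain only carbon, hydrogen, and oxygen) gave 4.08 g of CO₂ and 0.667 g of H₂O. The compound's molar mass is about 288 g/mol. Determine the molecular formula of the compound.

C15H12O6

mol C = 4.08 g CO₂ ÷ 44.009 g/mol = 0.09271 mol
mol H = 2 × 0.667 g H₂O ÷ 18.015 g/mol = 0.07405 mol
mass O = 1.78 − (1.114 + 0.07464) = 0.5918 g → mol O = 0.5918 ÷ 15.999 = 0.03699 mol
Divide by the smallest (0.03699 mol): C 2.506, H 2.002, O 1.000
Multiplying each by 2 gives whole numbers: C 5.01, H 4.00, O 2.00
Empirical formula: C5H4O2
Empirical-formula mass = 96.08 g/mol; 288 ÷ 96.08 ≈ 3, so the molecular formula is C15H12O6.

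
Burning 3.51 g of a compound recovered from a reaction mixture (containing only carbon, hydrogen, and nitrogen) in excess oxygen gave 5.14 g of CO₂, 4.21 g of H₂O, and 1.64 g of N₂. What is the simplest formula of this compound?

mol C = 5.14 g CO₂ ÷ 44.009 g/mol = 0.1168 mol
mol H = 2 × 4.21 g H₂O ÷ 18.015 g/mol = 0.4674 mol
mol N = 2 × 1.64 g N₂ ÷ 28.014 g/mol = 0.1171 mol
Divide by the smallest (0.1168 mol): C 1.000, H 4.002, N 1.002

CH4N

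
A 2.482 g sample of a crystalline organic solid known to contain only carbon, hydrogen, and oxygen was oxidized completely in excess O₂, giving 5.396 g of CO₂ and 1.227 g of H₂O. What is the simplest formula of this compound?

C9H10O4

mol C = 5.396 g CO₂ ÷ 44.009 g/mol = 0.12261 mol
mol H = 2 × 1.227 g H₂O ÷ 18.015 g/mol = 0.13622 mol
mass O = 2.482 − (1.4727 + 0.13731) = 0.87201 g → mol O = 0.87201 ÷ 15.999 = 0.054504 mol
Divide by the smallest (0.054504 mol): C 2.250, H 2.499, O 1.000
Multiplying each by 4 gives whole numbers: C 9.00, H 10.00, O 4.00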